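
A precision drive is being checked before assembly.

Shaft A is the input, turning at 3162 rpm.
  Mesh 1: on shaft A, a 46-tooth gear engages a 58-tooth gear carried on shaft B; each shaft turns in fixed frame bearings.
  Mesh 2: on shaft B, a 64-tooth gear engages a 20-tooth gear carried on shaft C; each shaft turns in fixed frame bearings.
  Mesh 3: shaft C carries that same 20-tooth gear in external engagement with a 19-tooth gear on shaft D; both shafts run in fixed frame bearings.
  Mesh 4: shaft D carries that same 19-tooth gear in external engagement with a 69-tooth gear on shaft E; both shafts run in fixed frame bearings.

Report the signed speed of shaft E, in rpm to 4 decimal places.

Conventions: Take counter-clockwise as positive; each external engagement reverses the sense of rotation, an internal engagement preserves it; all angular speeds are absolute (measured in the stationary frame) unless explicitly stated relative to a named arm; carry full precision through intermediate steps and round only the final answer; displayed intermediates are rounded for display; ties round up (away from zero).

recognized (5 fixed axles, 4 meshes): fixed-axis compound train
mesh 1 [46T→58T]: ω = 3162.0000×46/58 = 2507.7931 rpm, sense flips to −
mesh 2 [64T→20T]: ω = 2507.7931×64/20 = 8024.9379 rpm, sense flips to +
mesh 3 [20T→19T]: ω = 8024.9379×20/19 = 8447.3031 rpm, sense flips to −
mesh 4 [19T→69T]: ω = 8447.3031×19/69 = 2326.0690 rpm, sense flips to +
signed output speed = +2326.0690 rpm

+2326.0690 rpm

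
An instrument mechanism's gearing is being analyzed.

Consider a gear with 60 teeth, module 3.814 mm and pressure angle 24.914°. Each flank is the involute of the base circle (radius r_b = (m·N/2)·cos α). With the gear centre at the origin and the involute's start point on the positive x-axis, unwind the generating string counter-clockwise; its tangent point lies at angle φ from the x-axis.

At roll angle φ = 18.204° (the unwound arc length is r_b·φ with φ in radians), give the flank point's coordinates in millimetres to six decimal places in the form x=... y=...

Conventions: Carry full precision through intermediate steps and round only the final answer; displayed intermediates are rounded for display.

recognized (one wheel, involute flank): single-mesh tooth geometry, m = 3.814, N = 60
pitch radius r_p = m·N/2 = 3.814·60/2 = 114.420000
base radius r_b = r_p·cos α = 114.420000·cos 24.914° = 103.772202
roll angle φ = 18.204° = 0.31771974 rad
x = r_b·(cos φ + φ·sin φ) = 108.878446
y = r_b·(sin φ − φ·cos φ) = 1.098252

x=108.878446 y=1.098252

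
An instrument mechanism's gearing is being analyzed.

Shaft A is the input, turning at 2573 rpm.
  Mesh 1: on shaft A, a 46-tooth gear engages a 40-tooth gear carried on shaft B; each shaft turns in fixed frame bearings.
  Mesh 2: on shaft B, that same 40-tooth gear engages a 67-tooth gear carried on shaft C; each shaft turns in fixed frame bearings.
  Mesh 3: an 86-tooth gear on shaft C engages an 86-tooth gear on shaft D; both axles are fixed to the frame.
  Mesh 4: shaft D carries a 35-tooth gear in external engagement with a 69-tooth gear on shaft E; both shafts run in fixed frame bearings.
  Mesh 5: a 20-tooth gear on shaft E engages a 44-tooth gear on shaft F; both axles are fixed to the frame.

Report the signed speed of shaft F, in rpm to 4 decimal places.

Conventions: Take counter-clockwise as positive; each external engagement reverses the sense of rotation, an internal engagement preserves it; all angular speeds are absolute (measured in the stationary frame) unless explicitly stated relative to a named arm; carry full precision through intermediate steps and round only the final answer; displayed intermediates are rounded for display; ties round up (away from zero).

-407.3044 rpm

class = fixed-axis compound train [5 meshes; 5 ratios multiply, 5 sense flips]
mesh 1 [46T→40T]: ω = 2573.0000×46/40 = 2958.9500 rpm, sense flips to −
mesh 2 [40T→67T]: ω = 2958.9500×40/67 = 1766.5373 rpm, sense flips to +
mesh 3 [86T→86T]: ω = 1766.5373×86/86 = 1766.5373 rpm, sense flips to −
mesh 4 [35T→69T]: ω = 1766.5373×35/69 = 896.0697 rpm, sense flips to +
mesh 5 [20T→44T]: ω = 896.0697×20/44 = 407.3044 rpm, sense flips to −
signed output speed = -407.3044 rpm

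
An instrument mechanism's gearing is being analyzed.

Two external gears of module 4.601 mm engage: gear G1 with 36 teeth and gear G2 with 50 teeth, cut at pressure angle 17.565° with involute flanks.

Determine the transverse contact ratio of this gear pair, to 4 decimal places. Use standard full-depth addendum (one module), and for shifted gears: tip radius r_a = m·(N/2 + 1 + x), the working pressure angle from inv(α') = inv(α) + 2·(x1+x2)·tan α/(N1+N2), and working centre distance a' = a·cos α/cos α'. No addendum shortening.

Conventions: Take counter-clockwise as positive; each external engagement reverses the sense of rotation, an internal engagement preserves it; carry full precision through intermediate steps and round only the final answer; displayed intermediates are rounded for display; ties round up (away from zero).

class = single-mesh tooth geometry [involute pair 36T × 50T, m = 4.601]
base radii: r_b1 = 78.956627, r_b2 = 109.661982
tip radii: r_a1 = 87.419000, r_a2 = 119.626000
no profile shift: α' = α, a' = a
action lengths: √(r_a1²−r_b1²) = 37.522428, √(r_a2²−r_b2²) = 47.797799
base pitch p_b = π·m·cos α = 13.780531
CR = (37.522428 + 47.797799 − 197.843000·sin 17.56500°)/13.780531 = 1.858685
contact ratio ≈ 1.8587

1.8587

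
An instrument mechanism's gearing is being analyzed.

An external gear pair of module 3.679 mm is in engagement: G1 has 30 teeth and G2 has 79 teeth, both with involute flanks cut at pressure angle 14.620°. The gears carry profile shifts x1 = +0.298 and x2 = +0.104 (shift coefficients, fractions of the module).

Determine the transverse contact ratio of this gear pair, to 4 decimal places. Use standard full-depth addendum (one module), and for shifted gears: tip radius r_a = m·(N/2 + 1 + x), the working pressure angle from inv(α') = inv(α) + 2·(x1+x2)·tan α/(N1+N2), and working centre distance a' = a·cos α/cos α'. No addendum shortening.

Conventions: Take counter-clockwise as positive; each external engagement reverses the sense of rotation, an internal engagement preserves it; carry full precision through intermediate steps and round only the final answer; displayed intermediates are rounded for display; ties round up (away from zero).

1.9462

class = single-mesh tooth geometry [involute pair 30T × 79T, m = 3.679]
base radii: r_b1 = 53.398172, r_b2 = 140.615185
tip radii: r_a1 = 59.960342, r_a2 = 149.382116
inv(α') = inv(14.620°) + 2·(+0.298+0.104)·tan α/(30+79) = 0.00761023  ⇒  α' = 16.08146°
a' = a·cos α / cos α' = 200.5055·cos 14.620°/cos 16.08146° = 201.914502
action lengths: √(r_a1²−r_b1²) = 27.274125, √(r_a2²−r_b2²) = 50.422081
base pitch p_b = π·m·cos α = 11.183687
CR = (27.274125 + 50.422081 − 201.914502·sin 16.08146°)/11.183687 = 1.946151
contact ratio ≈ 1.9462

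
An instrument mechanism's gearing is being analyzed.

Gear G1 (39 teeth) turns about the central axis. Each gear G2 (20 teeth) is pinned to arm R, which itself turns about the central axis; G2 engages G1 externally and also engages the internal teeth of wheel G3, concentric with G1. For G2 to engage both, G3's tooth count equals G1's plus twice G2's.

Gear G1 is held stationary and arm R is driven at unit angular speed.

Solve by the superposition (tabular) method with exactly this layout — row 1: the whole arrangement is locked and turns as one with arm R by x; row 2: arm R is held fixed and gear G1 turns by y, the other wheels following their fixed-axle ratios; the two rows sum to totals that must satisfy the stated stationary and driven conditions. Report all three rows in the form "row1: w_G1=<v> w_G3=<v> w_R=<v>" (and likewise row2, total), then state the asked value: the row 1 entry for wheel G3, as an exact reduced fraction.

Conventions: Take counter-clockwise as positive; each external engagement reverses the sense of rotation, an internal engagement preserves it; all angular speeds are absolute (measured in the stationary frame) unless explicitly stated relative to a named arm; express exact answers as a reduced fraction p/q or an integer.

row1: w_G1=1 w_G3=1 w_R=1
row2: w_G1=-1 w_G3=39/79 w_R=0
total: w_G1=0 w_G3=118/79 w_R=1
asked value: 1

recognized (axles ride arm R): planetary set, 39/20/79 teeth
superposition row 1 [locked train]: every member turns x
row 2 (arm held, sun turns y): ω_ring = −(39/79)·y, ω_arm = 0
boundary: total ω_sun = x + y = 0 and total ω_arm = x = 1  ⇒  y = -1, x = 1
row 2 ring = −(39/79)·(-1) = 39/79
totals (row 1 + row 2): sun 1 + (-1) = 0, ring 1 + 39/79 = 118/79, arm 1 + 0 = 1
asked cell (row1, ring) = 1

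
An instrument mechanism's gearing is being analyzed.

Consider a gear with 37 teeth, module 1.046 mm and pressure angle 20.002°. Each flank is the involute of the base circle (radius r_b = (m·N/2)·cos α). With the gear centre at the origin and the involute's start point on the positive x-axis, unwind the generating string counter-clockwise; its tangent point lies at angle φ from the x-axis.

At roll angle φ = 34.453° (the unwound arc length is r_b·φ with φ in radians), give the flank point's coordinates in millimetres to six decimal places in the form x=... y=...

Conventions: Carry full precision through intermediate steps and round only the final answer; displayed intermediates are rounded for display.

x=21.179978 y=1.270838

single-mesh involute tooth geometry (37T wheel at module 1.046)
pitch radius r_p = m·N/2 = 1.046·37/2 = 19.351000
base radius r_b = r_p·cos α = 19.351000·cos 20.002° = 18.183761
roll angle φ = 34.453° = 0.60131829 rad
x = r_b·(cos φ + φ·sin φ) = 21.179978
y = r_b·(sin φ − φ·cos φ) = 1.270838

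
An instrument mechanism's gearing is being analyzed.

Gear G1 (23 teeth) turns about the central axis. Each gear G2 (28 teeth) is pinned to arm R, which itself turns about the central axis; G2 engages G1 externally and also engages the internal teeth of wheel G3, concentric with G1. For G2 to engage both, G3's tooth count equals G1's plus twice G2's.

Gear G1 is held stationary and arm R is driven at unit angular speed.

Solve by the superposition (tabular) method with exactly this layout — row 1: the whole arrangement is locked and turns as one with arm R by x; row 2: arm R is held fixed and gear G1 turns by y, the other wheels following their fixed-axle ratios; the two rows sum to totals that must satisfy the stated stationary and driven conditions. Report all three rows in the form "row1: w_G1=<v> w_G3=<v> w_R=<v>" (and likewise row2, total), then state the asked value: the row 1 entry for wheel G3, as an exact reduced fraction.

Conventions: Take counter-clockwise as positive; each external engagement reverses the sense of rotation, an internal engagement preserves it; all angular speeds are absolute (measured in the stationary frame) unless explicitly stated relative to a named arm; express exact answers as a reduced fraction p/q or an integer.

topology: planetary set — G1 23T / G2 28T / G3 79T, arm = carrier (Willis)
row 1 — lock + rotate with arm: ω_sun = ω_ring = ω_arm = x
row 2 — arm fixed, fixed-axis ratios: sun y, ring −(23/79)·y, arm 0
boundary: total ω_sun = x + y = 0 and total ω_arm = x = 1  ⇒  y = -1, x = 1
row 2 ring = −(23/79)·(-1) = 23/79
totals (row 1 + row 2): sun 1 + (-1) = 0, ring 1 + 23/79 = 102/79, arm 1 + 0 = 1
asked cell (row1, ring) = 1

row1: w_G1=1 w_G3=1 w_R=1
row2: w_G1=-1 w_G3=23/79 w_R=0
total: w_G1=0 w_G3=102/79 w_R=1
asked value: 1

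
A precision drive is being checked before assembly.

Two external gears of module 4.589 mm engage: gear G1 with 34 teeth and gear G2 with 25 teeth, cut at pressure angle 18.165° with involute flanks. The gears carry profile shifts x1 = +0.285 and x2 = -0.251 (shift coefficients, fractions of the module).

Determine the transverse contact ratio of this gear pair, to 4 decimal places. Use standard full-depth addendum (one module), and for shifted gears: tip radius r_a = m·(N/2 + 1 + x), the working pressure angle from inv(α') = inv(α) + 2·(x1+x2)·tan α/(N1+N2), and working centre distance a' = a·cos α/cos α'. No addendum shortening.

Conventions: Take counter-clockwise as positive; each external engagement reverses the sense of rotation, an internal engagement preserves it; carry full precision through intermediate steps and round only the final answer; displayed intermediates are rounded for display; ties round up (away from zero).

class = single-mesh tooth geometry [involute pair 34T × 25T, m = 4.589]
base radii: r_b1 = 74.125040, r_b2 = 54.503706
tip radii: r_a1 = 83.909865, r_a2 = 60.799661
inv(α') = inv(18.165°) + 2·(+0.285-0.251)·tan α/(34+25) = 0.01144561  ⇒  α' = 18.36392°
a' = a·cos α / cos α' = 135.3755·cos 18.165°/cos 18.36392° = 135.530703
action lengths: √(r_a1²−r_b1²) = 39.323579, √(r_a2²−r_b2²) = 26.943363
base pitch p_b = π·m·cos α = 13.698275
CR = (39.323579 + 26.943363 − 135.530703·sin 18.36392°)/13.698275 = 1.720494
contact ratio ≈ 1.7205

1.7205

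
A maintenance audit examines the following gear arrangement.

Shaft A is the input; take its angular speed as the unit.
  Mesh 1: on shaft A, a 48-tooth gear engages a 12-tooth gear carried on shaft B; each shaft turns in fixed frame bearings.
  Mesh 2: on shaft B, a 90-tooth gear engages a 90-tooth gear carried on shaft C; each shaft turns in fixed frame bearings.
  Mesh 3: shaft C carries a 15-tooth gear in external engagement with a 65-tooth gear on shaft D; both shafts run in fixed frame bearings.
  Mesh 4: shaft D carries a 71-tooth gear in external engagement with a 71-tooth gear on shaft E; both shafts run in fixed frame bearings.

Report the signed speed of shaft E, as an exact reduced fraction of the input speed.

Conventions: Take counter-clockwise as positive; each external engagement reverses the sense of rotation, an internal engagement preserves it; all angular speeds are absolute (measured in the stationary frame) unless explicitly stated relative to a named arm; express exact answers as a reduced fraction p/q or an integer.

12/13

4-mesh fixed-axis compound train (all bearings frame-fixed)
mesh 1 [48T→12T]: |ω|/ω_in = 1×48/12 = 4, sense flips to −
mesh 2 [90T→90T]: |ω|/ω_in = 4×90/90 = 4, sense flips to +
mesh 3 [15T→65T]: |ω|/ω_in = 4×15/65 = 12/13, sense flips to −
mesh 4 [71T→71T]: |ω|/ω_in = (12/13)×71/71 = 12/13, sense flips to +
signed output speed (× input speed) = 12/13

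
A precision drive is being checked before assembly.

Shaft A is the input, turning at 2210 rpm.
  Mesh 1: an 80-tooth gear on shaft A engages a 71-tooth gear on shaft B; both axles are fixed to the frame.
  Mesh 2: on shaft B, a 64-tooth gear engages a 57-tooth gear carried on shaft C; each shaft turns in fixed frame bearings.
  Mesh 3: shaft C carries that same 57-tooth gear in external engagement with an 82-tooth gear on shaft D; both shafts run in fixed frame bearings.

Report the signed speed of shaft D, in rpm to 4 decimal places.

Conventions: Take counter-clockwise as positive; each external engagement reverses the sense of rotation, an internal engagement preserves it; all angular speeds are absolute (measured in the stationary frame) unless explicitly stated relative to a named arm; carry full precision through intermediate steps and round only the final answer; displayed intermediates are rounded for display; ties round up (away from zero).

topology: fixed-axis compound train — 3 meshes, A→D
mesh 1 [80T→71T]: ω = 2210.0000×80/71 = 2490.1408 rpm, sense flips to −
mesh 2 [64T→57T]: ω = 2490.1408×64/57 = 2795.9476 rpm, sense flips to +
mesh 3 [57T→82T]: ω = 2795.9476×57/82 = 1943.5246 rpm, sense flips to −
signed output speed = -1943.5246 rpm

-1943.5246 rpm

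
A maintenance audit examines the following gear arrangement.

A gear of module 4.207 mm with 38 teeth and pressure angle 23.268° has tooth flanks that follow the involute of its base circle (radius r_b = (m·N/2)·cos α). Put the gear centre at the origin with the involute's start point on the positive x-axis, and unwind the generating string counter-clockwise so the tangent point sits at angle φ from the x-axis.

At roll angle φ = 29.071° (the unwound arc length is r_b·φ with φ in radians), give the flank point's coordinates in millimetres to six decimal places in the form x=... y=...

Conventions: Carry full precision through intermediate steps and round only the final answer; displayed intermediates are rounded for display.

x=82.284245 y=3.115682

topology: single-mesh involute geometry — m = 4.207, N = 38
pitch radius r_p = m·N/2 = 4.207·38/2 = 79.933000
base radius r_b = r_p·cos α = 79.933000·cos 23.268° = 73.431821
roll angle φ = 29.071° = 0.50738467 rad
x = r_b·(cos φ + φ·sin φ) = 82.284245
y = r_b·(sin φ − φ·cos φ) = 3.115682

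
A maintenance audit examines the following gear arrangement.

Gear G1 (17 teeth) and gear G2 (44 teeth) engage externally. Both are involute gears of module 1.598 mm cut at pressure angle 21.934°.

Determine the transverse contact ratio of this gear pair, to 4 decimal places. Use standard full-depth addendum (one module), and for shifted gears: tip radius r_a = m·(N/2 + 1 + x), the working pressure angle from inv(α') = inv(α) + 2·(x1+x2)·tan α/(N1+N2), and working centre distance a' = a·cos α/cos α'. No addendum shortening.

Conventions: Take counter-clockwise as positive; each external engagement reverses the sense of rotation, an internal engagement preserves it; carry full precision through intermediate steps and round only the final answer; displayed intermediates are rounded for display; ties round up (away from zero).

class = single-mesh tooth geometry [involute pair 17T × 44T, m = 1.598]
base radii: r_b1 = 12.599791, r_b2 = 32.611224
tip radii: r_a1 = 15.181000, r_a2 = 36.754000
no profile shift: α' = α, a' = a
action lengths: √(r_a1²−r_b1²) = 8.468059, √(r_a2²−r_b2²) = 16.951831
base pitch p_b = π·m·cos α = 4.656872
CR = (8.468059 + 16.951831 − 48.739000·sin 21.93400°)/4.656872 = 1.549110
contact ratio ≈ 1.5491

1.5491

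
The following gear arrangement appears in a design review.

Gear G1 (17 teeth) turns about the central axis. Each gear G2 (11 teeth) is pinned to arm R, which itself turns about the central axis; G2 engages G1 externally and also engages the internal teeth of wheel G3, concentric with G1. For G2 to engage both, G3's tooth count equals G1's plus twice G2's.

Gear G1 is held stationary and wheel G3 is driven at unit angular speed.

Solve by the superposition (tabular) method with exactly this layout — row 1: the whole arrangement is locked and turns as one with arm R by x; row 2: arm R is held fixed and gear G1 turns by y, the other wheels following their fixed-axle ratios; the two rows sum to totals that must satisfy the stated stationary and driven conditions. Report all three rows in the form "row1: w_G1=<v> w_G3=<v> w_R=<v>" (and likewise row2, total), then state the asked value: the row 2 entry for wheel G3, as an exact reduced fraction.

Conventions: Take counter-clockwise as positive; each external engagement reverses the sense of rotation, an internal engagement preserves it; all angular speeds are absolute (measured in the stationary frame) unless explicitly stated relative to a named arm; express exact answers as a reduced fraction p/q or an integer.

planetary set (17T centre, 11T on arm, 39T internal) — Willis relation
row 1: whole set turns with the arm by x
superposition row 2 [arm held]: sun y, ring −(17/39)·y, arm 0
boundary: total ω_sun = x + y = 0 and total ω_ring = x − (17/39)·y = 1  ⇒  y = -39/56, x = 39/56
row 2 ring = −(17/39)·(-39/56) = 17/56
totals (row 1 + row 2): sun 39/56 + (-39/56) = 0, ring 39/56 + 17/56 = 1, arm 39/56 + 0 = 39/56
asked cell (row2, ring) = 17/56

row1: w_G1=39/56 w_G3=39/56 w_R=39/56
row2: w_G1=-39/56 w_G3=17/56 w_R=0
total: w_G1=0 w_G3=1 w_R=39/56
asked value: 17/56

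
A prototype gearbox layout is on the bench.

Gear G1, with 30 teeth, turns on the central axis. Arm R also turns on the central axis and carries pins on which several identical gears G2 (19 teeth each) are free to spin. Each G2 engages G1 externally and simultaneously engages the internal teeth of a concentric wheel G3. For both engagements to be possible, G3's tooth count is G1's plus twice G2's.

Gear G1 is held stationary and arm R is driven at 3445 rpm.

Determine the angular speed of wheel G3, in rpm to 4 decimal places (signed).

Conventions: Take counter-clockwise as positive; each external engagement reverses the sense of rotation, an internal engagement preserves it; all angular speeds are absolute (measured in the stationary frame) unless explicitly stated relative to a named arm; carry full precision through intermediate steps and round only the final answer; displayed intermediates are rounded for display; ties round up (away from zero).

+4964.8529 rpm

recognized (axles ride arm R): planetary set, 30/19/68 teeth
normalise by the input: solve with ω_arm = 1, then scale by 3445 rpm
ring teeth: 30 + 2·19 = 68
30(ω_sun−ω_arm) = −68(ω_ring−ω_arm),  ω_sun = 0, ω_arm = 1
ω_ring = 1 − (30/68)(0−1) = 49/34
scale: ω_ring = 49/34 × 3445 rpm = +4964.8529 rpm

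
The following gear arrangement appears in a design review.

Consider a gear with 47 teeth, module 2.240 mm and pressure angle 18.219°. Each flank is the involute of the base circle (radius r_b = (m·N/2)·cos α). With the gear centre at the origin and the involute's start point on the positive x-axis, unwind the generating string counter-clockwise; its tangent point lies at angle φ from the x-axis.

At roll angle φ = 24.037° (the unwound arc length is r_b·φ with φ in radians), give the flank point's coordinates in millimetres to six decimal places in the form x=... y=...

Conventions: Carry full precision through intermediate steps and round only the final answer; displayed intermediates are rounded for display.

class = single-mesh tooth geometry [base-circle involute, m = 2.240, 47T]
pitch radius r_p = m·N/2 = 2.240·47/2 = 52.640000
base radius r_b = r_p·cos α = 52.640000·cos 18.219° = 50.001074
roll angle φ = 24.037° = 0.41952479 rad
x = r_b·(cos φ + φ·sin φ) = 54.209473
y = r_b·(sin φ − φ·cos φ) = 1.209116

x=54.209473 y=1.209116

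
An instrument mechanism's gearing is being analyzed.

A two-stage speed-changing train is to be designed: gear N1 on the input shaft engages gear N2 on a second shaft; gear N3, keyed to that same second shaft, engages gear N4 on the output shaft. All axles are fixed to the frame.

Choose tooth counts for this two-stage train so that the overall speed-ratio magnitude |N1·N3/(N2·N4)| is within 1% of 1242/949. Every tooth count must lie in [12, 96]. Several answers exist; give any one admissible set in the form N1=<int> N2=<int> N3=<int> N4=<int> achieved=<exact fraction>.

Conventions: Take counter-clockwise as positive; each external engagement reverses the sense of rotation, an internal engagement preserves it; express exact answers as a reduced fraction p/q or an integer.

N1=18 N2=13 N3=69 N4=73 achieved=1242/949

design class (target 1242/949): fixed-axis compound train
target = 1242/949 in lowest terms: an exact hit needs N1·N3 = k·1242 and N2·N4 = k·949 for one integer k, every count in [12, 96]; additionally prefer no 1:1 stage (N1 ≠ N2, N3 ≠ N4)
k = 1: N1·N3 = 1242 = 18·69, N2·N4 = 949 = 13·73
achieved = 18·69/(13·73) = 1242/949; |achieved − target| = 0 ≤ 621/47450 ✓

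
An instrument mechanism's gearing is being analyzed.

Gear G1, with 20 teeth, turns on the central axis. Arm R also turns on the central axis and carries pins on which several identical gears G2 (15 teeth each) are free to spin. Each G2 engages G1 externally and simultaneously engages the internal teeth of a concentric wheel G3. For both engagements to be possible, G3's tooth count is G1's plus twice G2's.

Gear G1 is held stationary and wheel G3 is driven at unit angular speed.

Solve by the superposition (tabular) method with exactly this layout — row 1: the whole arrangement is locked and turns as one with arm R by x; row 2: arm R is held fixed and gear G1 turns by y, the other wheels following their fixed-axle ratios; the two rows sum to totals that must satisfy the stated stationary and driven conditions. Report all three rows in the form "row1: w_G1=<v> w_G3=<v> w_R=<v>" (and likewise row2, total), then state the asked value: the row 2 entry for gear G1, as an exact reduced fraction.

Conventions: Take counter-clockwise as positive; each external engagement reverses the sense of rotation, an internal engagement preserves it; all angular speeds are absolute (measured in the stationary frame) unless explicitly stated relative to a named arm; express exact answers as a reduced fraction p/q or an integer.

recognized (axles ride arm R): planetary set, 20/15/50 teeth
row 1 — lock + rotate with arm: ω_sun = ω_ring = ω_arm = x
row 2 (arm held, sun turns y): ω_ring = −(20/50)·y, ω_arm = 0
boundary: total ω_sun = x + y = 0 and total ω_ring = x − (20/50)·y = 1  ⇒  y = -5/7, x = 5/7
row 2 ring = −(20/50)·(-5/7) = 2/7
totals (row 1 + row 2): sun 5/7 + (-5/7) = 0, ring 5/7 + 2/7 = 1, arm 5/7 + 0 = 5/7
asked cell (row2, sun) = -5/7

row1: w_G1=5/7 w_G3=5/7 w_R=5/7
row2: w_G1=-5/7 w_G3=2/7 w_R=0
total: w_G1=0 w_G3=1 w_R=5/7
asked value: -5/7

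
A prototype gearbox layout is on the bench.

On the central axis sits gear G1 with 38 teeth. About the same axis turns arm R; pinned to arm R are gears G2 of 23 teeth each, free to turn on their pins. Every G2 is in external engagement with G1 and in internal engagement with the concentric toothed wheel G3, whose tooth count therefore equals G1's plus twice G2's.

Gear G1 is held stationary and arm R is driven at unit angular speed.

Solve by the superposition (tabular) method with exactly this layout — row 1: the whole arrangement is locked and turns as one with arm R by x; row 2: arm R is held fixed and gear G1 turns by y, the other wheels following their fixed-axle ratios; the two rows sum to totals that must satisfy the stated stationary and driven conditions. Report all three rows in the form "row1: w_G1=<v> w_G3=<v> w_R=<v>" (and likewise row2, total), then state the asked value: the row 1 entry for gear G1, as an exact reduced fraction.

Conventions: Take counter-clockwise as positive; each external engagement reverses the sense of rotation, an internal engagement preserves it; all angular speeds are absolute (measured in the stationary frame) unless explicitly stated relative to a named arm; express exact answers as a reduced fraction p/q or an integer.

planetary set (38T centre, 23T on arm, 84T internal) — Willis relation
row 1: whole set turns with the arm by x
row 2 — arm fixed, fixed-axis ratios: sun y, ring −(38/84)·y, arm 0
boundary: total ω_sun = x + y = 0 and total ω_arm = x = 1  ⇒  y = -1, x = 1
row 2 ring = −(38/84)·(-1) = 19/42
totals (row 1 + row 2): sun 1 + (-1) = 0, ring 1 + 19/42 = 61/42, arm 1 + 0 = 1
asked cell (row1, sun) = 1

row1: w_G1=1 w_G3=1 w_R=1
row2: w_G1=-1 w_G3=19/42 w_R=0
total: w_G1=0 w_G3=61/42 w_R=1
asked value: 1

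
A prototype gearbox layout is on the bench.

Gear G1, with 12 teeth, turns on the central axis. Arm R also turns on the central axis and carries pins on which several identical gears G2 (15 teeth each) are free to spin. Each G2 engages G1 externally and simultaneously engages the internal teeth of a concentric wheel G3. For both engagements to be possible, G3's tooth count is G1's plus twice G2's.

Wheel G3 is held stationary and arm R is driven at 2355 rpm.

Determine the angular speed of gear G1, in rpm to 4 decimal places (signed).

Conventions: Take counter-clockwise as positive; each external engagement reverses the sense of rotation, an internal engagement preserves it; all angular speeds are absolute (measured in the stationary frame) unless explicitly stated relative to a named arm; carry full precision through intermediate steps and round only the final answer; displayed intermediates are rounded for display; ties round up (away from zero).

+10597.5000 rpm

recognized (axles ride arm R): planetary set, 12/15/42 teeth
normalise by the input: solve with ω_arm = 1, then scale by 2355 rpm
ring teeth: 12 + 2·15 = 42
12(ω_sun−ω_arm) = −42(ω_ring−ω_arm),  ω_ring = 0, ω_arm = 1
ω_sun = 1 − (42/12)(0−1) = 9/2
scale: ω_sun = 9/2 × 2355 rpm = +10597.5000 rpm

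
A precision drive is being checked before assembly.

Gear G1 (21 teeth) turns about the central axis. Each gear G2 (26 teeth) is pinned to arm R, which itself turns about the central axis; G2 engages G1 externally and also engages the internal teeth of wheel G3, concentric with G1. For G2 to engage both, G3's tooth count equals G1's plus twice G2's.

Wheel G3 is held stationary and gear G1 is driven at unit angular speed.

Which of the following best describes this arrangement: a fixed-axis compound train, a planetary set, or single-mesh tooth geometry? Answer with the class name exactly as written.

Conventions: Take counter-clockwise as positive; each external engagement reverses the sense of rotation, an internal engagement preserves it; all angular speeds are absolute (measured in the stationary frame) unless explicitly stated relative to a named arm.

class = planetary set [G3 = 21+2·26 = 73; Willis about the carrier]
classification: planetary set

planetary set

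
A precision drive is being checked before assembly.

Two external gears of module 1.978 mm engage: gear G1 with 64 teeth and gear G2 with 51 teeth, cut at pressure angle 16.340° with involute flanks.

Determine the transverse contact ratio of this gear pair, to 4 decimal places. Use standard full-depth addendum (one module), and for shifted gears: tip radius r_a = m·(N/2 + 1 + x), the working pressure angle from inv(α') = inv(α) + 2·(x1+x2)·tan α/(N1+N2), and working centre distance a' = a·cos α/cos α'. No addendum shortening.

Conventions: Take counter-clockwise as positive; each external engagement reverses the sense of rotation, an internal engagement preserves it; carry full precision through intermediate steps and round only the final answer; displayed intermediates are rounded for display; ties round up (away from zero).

topology: single-mesh involute geometry — m = 1.978, 64T/51T pair
base radii: r_b1 = 60.739419, r_b2 = 48.401724
tip radii: r_a1 = 65.274000, r_a2 = 52.417000
no profile shift: α' = α, a' = a
action lengths: √(r_a1²−r_b1²) = 23.904353, √(r_a2²−r_b2²) = 20.120015
base pitch p_b = π·m·cos α = 5.963078
CR = (23.904353 + 20.120015 − 113.735000·sin 16.34000°)/5.963078 = 2.016834
contact ratio ≈ 2.0168

2.0168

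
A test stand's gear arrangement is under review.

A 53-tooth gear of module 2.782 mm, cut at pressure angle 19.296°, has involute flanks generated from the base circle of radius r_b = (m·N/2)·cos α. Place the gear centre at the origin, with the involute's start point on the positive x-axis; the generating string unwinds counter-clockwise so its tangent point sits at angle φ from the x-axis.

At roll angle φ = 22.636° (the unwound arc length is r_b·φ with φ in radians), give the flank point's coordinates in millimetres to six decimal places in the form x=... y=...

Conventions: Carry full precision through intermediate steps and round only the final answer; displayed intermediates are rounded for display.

single-mesh involute tooth geometry (53T wheel at module 2.782)
pitch radius r_p = m·N/2 = 2.782·53/2 = 73.723000
base radius r_b = r_p·cos α = 73.723000·cos 19.296° = 69.581538
roll angle φ = 22.636° = 0.39507273 rad
x = r_b·(cos φ + φ·sin φ) = 74.801707
y = r_b·(sin φ − φ·cos φ) = 1.408024

x=74.801707 y=1.408024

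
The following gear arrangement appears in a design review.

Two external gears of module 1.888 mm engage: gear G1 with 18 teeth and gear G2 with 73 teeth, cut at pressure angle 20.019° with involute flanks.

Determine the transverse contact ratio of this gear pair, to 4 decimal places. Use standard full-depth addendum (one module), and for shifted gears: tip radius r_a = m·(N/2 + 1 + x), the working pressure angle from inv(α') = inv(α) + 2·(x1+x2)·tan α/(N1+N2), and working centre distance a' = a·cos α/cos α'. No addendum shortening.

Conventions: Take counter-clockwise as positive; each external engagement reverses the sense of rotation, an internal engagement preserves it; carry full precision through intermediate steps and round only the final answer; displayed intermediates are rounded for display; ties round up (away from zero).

topology: single-mesh involute geometry — m = 1.888, 18T/73T pair
base radii: r_b1 = 15.965329, r_b2 = 64.748278
tip radii: r_a1 = 18.880000, r_a2 = 70.800000
no profile shift: α' = α, a' = a
action lengths: √(r_a1²−r_b1²) = 10.077831, √(r_a2²−r_b2²) = 28.640888
base pitch p_b = π·m·cos α = 5.572951
CR = (10.077831 + 28.640888 − 85.904000·sin 20.01900°)/5.572951 = 1.670758
contact ratio ≈ 1.6708

1.6708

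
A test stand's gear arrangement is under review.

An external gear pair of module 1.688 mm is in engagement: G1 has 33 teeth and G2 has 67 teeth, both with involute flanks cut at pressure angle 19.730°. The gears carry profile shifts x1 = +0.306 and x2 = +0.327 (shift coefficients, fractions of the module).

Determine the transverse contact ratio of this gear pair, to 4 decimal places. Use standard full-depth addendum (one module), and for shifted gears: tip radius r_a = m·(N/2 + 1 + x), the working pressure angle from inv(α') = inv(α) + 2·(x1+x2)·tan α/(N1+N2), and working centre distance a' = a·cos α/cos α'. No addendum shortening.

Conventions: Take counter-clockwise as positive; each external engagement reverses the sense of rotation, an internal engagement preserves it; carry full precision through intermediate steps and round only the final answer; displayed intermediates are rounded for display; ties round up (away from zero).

1.6554

recognized (one external pair, fixed centres): single-mesh tooth geometry, m = 1.688, N1 = 33, N2 = 67
base radii: r_b1 = 26.216918, r_b2 = 53.228288
tip radii: r_a1 = 30.056528, r_a2 = 58.787976
inv(α') = inv(19.730°) + 2·(+0.306+0.327)·tan α/(33+67) = 0.01882963  ⇒  α' = 21.56072°
a' = a·cos α / cos α' = 84.4000·cos 19.730°/cos 21.56072° = 85.422320
action lengths: √(r_a1²−r_b1²) = 14.699254, √(r_a2²−r_b2²) = 24.955469
base pitch p_b = π·m·cos α = 4.991690
CR = (14.699254 + 24.955469 − 85.422320·sin 21.56072°)/4.991690 = 1.655378
contact ratio ≈ 1.6554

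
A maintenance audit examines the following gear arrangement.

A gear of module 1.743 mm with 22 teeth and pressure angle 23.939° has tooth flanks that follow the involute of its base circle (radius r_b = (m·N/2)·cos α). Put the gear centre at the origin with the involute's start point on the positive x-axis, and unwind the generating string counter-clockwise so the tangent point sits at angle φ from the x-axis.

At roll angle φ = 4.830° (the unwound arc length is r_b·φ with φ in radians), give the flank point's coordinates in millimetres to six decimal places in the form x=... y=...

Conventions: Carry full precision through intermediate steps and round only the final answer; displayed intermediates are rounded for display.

class = single-mesh tooth geometry [base-circle involute, m = 1.743, 22T]
pitch radius r_p = m·N/2 = 1.743·22/2 = 19.173000
base radius r_b = r_p·cos α = 19.173000·cos 23.939° = 17.523700
roll angle φ = 4.830° = 0.08429940 rad
x = r_b·(cos φ + φ·sin φ) = 17.585854
y = r_b·(sin φ − φ·cos φ) = 0.003497

x=17.585854 y=0.003497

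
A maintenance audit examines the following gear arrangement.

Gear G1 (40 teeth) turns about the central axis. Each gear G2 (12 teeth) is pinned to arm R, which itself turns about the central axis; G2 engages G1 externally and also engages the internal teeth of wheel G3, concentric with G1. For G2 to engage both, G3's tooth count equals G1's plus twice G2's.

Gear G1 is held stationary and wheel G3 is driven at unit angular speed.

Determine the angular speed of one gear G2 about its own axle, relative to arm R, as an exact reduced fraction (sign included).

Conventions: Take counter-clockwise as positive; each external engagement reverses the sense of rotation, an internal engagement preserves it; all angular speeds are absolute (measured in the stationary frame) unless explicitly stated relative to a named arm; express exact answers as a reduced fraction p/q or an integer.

topology: planetary set — G1 40T / G2 12T / G3 64T, arm = carrier (Willis)
ring teeth: 40 + 2·12 = 64
40(ω_sun−ω_arm) = −64(ω_ring−ω_arm),  ω_sun = 0, ω_ring = 1
40(0−ω_arm) = −64(1−ω_arm)  ⇒  104·ω_arm = 64  ⇒  ω_arm = 8/13
sun–planet mesh: 40·(0−8/13) = −12·(ω_p−ω_arm)  ⇒  ω_p−ω_arm = 80/39
exact speed ratio = 80/39

80/39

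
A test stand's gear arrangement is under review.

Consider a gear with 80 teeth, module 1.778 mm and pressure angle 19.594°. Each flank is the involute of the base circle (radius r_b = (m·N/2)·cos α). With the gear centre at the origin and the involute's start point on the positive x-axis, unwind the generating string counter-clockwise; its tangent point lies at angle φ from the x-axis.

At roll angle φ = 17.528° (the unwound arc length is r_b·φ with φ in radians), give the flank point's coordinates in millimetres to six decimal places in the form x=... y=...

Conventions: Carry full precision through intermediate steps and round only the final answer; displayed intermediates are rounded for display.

x=70.063918 y=0.633466

single-mesh involute tooth geometry (80T wheel at module 1.778)
pitch radius r_p = m·N/2 = 1.778·80/2 = 71.120000
base radius r_b = r_p·cos α = 71.120000·cos 19.594° = 67.001624
roll angle φ = 17.528° = 0.30592131 rad
x = r_b·(cos φ + φ·sin φ) = 70.063918
y = r_b·(sin φ − φ·cos φ) = 0.633466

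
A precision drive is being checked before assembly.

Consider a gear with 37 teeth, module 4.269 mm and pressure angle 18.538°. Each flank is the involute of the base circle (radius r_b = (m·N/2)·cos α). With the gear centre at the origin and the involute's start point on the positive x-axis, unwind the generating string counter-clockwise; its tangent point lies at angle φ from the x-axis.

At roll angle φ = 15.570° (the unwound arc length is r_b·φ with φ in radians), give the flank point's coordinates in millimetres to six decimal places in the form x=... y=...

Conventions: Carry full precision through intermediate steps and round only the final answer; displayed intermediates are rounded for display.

recognized (one wheel, involute flank): single-mesh tooth geometry, m = 4.269, N = 37
pitch radius r_p = m·N/2 = 4.269·37/2 = 78.976500
base radius r_b = r_p·cos α = 78.976500·cos 18.538° = 74.878647
roll angle φ = 15.570° = 0.27174776 rad
x = r_b·(cos φ + φ·sin φ) = 77.592589
y = r_b·(sin φ − φ·cos φ) = 0.497192

x=77.592589 y=0.497192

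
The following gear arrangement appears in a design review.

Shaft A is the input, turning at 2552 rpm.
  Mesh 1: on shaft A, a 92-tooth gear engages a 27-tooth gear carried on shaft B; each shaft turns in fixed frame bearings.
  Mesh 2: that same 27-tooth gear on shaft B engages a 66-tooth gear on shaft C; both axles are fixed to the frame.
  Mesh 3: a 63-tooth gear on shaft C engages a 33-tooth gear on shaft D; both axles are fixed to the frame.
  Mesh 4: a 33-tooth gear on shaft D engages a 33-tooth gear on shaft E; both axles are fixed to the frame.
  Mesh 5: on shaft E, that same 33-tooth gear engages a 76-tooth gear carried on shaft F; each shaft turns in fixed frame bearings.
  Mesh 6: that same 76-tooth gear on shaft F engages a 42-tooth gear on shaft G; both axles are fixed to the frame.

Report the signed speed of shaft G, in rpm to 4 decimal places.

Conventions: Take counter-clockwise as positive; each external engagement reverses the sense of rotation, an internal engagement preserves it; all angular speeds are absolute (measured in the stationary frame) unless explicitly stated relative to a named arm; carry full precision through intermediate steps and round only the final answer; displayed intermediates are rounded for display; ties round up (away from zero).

+5336.0000 rpm

topology: fixed-axis compound train — 6 meshes, A→G
mesh 1 [92T→27T]: ω = 2552.0000×92/27 = 8695.7037 rpm, sense flips to −
mesh 2 [27T→66T]: ω = 8695.7037×27/66 = 3557.3333 rpm, sense flips to +
mesh 3 [63T→33T]: ω = 3557.3333×63/33 = 6791.2727 rpm, sense flips to −
mesh 4 [33T→33T]: ω = 6791.2727×33/33 = 6791.2727 rpm, sense flips to +
mesh 5 [33T→76T]: ω = 6791.2727×33/76 = 2948.8421 rpm, sense flips to −
mesh 6 [76T→42T]: ω = 2948.8421×76/42 = 5336.0000 rpm, sense flips to +
signed output speed = +5336.0000 rpm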